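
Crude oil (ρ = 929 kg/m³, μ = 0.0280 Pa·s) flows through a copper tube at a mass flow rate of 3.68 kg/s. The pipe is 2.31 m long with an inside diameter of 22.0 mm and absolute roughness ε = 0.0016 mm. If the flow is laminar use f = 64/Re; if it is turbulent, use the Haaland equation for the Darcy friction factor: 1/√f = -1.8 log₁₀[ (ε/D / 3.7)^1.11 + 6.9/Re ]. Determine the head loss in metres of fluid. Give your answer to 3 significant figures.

A = πD²/4 = π(0.022)²/4 = 0.0003801 m²; mean velocity V = ṁ/(ρA) = 3.68/(929 · 0.0003801) = 10.42 m/s.
Reynolds number Re = ρVD/μ = 929 · 10.42 · 0.022 / 0.028 = 7606.
Re > 4000 → turbulent. Relative roughness ε/D = 1.6e-06/0.022 = 7.27e-05. Haaland: 1/√f = -1.8 log₁₀[(7.27e-05/3.7)^1.11 + 6.9/7606] = -1.8 log₁₀[5.97e-06 + 0.000907] = 5.471, so f = 0.03341.
Darcy-Weisbach: ΔP = f(L/D)(ρV²/2) = 0.03341·(2.31/0.022)·(929·10.42²/2) = 0.03341·105·5.044e+04 = 1.769e+05 Pa.
Head loss h_f = ΔP/(ρg) = 1.769e+05/(929·9.81) = 19.4 m.

h_f ≈ 19.4 m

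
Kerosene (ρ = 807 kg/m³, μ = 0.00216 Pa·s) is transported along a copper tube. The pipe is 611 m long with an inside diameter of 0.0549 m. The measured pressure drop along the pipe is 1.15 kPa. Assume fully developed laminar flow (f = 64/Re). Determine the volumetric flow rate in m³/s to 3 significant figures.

For laminar flow, f = 64/Re with Re = ρVD/μ, so Darcy-Weisbach reduces to ΔP = 32μLV/D². Solving for V: V = ΔP·D²/(32μL) = 1150·(0.0549)²/(32·0.00216·611) = 0.08207 m/s.
Check: Re = ρVD/μ = 807·0.08207·0.0549/0.00216 = 1683 < 2300, so the laminar assumption holds.
Q = V·A = 0.08207·(π/4·0.0549²) = 0.0001943 m³/s = 1.94×10^-4 m³/s.

Q ≈ 1.94×10^-4 m³/s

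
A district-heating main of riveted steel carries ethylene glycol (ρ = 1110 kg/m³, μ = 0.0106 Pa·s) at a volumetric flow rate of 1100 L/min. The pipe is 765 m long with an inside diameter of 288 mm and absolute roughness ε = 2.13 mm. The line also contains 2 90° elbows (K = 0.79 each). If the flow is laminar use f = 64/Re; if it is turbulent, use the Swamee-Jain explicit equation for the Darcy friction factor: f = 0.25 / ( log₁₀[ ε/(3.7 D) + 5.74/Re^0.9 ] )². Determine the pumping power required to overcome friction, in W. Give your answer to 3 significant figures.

Q = 1100 L/min = 1100/60000 = 0.01833 m³/s.
Cross-sectional area A = πD²/4 = π(0.288)²/4 = 0.06514 m²; mean velocity V = Q/A = 0.01833/0.06514 = 0.2814 m/s.
Reynolds number Re = ρVD/μ = 1110 · 0.2814 · 0.288 / 0.0106 = 8487.
Re > 4000 → turbulent. Relative roughness ε/D = 0.00213/0.288 = 0.0074. Swamee-Jain: f = 0.25/(log₁₀[0.0074/3.7 + 5.74/8487^0.9])² = 0.25/(log₁₀[0.002 + 0.00167])² = 0.25/(-2.435)² = 0.04215.
Total minor-loss coefficient ΣK = 2·0.79 = 1.58.
ΔP = [f·L/D + ΣK]·(ρV²/2) = [0.04215·765/0.288 + 1.58]·(1110·0.2814²/2) = [112 + 1.58]·43.96 = 4991 Pa.
Pumping power P = QΔP = 0.01833·4991 = 91.51 W = 91.5 W.

P ≈ 91.5 W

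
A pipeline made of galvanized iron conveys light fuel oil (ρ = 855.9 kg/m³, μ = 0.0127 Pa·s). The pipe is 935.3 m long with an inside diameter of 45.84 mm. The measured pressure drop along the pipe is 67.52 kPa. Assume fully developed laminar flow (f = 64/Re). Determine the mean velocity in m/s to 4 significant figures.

V ≈ 0.3733 m/s

For laminar flow, f = 64/Re with Re = ρVD/μ, so Darcy-Weisbach reduces to ΔP = 32μLV/D². Solving for V: V = ΔP·D²/(32μL) = 6.752e+04·(0.04584)²/(32·0.0127·935.3) = 0.3733 m/s.
Check: Re = ρVD/μ = 855.9·0.3733·0.04584/0.0127 = 1153 < 2300, so the laminar assumption holds.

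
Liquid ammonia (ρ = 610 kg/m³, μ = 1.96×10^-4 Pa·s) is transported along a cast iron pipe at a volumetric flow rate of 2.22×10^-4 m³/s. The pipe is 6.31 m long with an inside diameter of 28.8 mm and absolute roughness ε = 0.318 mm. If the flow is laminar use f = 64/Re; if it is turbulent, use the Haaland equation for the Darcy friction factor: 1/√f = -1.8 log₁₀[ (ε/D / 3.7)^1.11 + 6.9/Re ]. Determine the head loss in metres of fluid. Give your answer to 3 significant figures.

Cross-sectional area A = πD²/4 = π(0.0288)²/4 = 0.0006514 m²; mean velocity V = Q/A = 0.000222/0.0006514 = 0.3408 m/s.
Reynolds number Re = ρVD/μ = 610 · 0.3408 · 0.0288 / 0.000196 = 3.055e+04.
Re > 4000 → turbulent. Relative roughness ε/D = 0.000318/0.0288 = 0.011. Haaland: 1/√f = -1.8 log₁₀[(0.011/3.7)^1.11 + 6.9/3.055e+04] = -1.8 log₁₀[0.00157 + 0.000226] = 4.94, so f = 0.04097.
Darcy-Weisbach: ΔP = f(L/D)(ρV²/2) = 0.04097·(6.31/0.0288)·(610·0.3408²/2) = 0.04097·219.1·35.42 = 317.9 Pa.
Head loss h_f = ΔP/(ρg) = 317.9/(610·9.81) = 0.0531 m.

h_f ≈ 0.0531 m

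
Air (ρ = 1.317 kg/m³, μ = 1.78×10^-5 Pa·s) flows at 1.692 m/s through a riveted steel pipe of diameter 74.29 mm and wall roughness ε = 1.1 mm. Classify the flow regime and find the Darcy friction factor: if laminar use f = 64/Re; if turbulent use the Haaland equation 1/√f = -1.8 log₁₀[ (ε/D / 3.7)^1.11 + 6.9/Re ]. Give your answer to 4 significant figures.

Re = ρVD/μ = 1.317·1.692·0.07429/1.78e-05 = 9300.
Re > 4000 → turbulent. ε/D = 0.0011/0.07429 = 0.0148; Haaland: 1/√f = -1.8 log₁₀[0.00218 + 0.000742] = 4.562, so f = 0.04806.

f ≈ 0.04806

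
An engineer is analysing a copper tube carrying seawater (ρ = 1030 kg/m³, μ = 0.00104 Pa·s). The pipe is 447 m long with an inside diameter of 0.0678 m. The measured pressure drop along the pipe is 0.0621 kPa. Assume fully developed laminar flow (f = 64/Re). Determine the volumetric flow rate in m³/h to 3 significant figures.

For laminar flow, f = 64/Re with Re = ρVD/μ, so Darcy-Weisbach reduces to ΔP = 32μLV/D². Solving for V: V = ΔP·D²/(32μL) = 62.1·(0.0678)²/(32·0.00104·447) = 0.01919 m/s.
Check: Re = ρVD/μ = 1030·0.01919·0.0678/0.00104 = 1289 < 2300, so the laminar assumption holds.
Q = V·A = 0.01919·(π/4·0.0678²) = 6.928e-05 m³/s = 0.249 m³/h.

Q ≈ 0.249 m³/h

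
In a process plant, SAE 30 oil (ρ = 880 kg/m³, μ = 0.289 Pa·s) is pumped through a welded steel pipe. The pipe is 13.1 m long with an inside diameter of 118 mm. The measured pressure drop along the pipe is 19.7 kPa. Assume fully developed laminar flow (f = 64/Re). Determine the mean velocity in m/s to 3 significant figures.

V ≈ 2.26 m/s

For laminar flow, f = 64/Re with Re = ρVD/μ, so Darcy-Weisbach reduces to ΔP = 32μLV/D². Solving for V: V = ΔP·D²/(32μL) = 1.97e+04·(0.118)²/(32·0.289·13.1) = 2.264 m/s.
Check: Re = ρVD/μ = 880·2.264·0.118/0.289 = 813.5 < 2300, so the laminar assumption holds.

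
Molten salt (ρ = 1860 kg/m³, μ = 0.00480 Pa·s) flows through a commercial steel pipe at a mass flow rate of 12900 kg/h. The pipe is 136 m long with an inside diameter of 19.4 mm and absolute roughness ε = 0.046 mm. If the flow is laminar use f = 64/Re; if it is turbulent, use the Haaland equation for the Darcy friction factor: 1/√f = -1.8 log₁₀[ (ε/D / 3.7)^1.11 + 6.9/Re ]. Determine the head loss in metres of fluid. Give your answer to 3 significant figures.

h_f ≈ 412 m

ṁ = 12900 kg/h = 12900/3600 = 3.583 kg/s.
A = πD²/4 = π(0.0194)²/4 = 0.0002956 m²; mean velocity V = ṁ/(ρA) = 3.583/(1860 · 0.0002956) = 6.517 m/s.
Reynolds number Re = ρVD/μ = 1860 · 6.517 · 0.0194 / 0.0048 = 4.9e+04.
Re > 4000 → turbulent. Relative roughness ε/D = 4.6e-05/0.0194 = 0.00237. Haaland: 1/√f = -1.8 log₁₀[(0.00237/3.7)^1.11 + 6.9/4.9e+04] = -1.8 log₁₀[0.000285 + 0.000141] = 6.067, so f = 0.02717.
Darcy-Weisbach: ΔP = f(L/D)(ρV²/2) = 0.02717·(136/0.0194)·(1860·6.517²/2) = 0.02717·7010·3.95e+04 = 7.525e+06 Pa.
Head loss h_f = ΔP/(ρg) = 7.525e+06/(1860·9.81) = 412 m.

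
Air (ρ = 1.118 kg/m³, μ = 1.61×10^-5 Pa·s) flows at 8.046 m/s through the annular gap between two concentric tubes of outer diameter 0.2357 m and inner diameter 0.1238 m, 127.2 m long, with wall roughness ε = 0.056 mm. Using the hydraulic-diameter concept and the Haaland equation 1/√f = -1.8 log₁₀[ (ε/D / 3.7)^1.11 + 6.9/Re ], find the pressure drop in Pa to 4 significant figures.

Hydraulic diameter D_h = 4A/P = D_o - D_i = 0.2357 - 0.1238 = 0.1119 m.
Re = ρVD_h/μ = 1.118·8.046·0.1119/1.61e-05 = 6.252e+04.
ε/D_h = 5.6e-05/0.1119 = 0.0005; Haaland gives 1/√f = -1.8 log₁₀[5.08e-05+0.00011] = 6.827, so f = 0.02146.
ΔP = f(L/D_h)(ρV²/2) = 0.02146·127.2/0.1119·36.19 = 882.6 Pa.

ΔP ≈ 882.6 Pa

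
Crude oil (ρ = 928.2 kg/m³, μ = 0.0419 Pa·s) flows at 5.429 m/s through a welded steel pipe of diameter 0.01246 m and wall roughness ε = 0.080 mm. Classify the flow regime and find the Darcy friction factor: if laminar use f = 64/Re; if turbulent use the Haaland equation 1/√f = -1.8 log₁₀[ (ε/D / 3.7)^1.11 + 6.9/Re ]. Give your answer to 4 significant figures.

f ≈ 0.04271

Re = ρVD/μ = 928.2·5.429·0.01246/0.0419 = 1499.
Re < 2300 → laminar, so f = 64/Re = 0.04271 (roughness is irrelevant in laminar flow).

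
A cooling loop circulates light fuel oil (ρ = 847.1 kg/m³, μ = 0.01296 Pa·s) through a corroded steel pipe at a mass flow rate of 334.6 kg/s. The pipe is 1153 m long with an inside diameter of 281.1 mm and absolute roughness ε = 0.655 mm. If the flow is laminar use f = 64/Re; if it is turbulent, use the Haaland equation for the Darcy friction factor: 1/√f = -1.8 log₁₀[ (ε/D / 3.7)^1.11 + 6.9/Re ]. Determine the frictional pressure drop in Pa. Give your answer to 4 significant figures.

ΔP ≈ 1804000 Pa

A = πD²/4 = π(0.2811)²/4 = 0.06206 m²; mean velocity V = ṁ/(ρA) = 334.6/(847.1 · 0.06206) = 6.365 m/s.
Reynolds number Re = ρVD/μ = 847.1 · 6.365 · 0.2811 / 0.013 = 1.169e+05.
Re > 4000 → turbulent. Relative roughness ε/D = 0.000655/0.2811 = 0.00233. Haaland: 1/√f = -1.8 log₁₀[(0.00233/3.7)^1.11 + 6.9/1.169e+05] = -1.8 log₁₀[0.00028 + 5.9e-05] = 6.246, so f = 0.02563.
Darcy-Weisbach: ΔP = f(L/D)(ρV²/2) = 0.02563·(1153/0.2811)·(847.1·6.365²/2) = 0.02563·4102·1.716e+04 = 1.804e+06 Pa.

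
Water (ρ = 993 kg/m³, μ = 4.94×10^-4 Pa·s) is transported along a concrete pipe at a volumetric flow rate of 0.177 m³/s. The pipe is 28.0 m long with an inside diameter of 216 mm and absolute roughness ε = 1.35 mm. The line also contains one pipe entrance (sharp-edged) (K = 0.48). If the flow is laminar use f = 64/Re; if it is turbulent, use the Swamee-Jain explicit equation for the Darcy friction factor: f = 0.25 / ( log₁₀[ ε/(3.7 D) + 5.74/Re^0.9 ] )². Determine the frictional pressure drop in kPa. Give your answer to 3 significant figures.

ΔP ≈ 54.5 kPa

Cross-sectional area A = πD²/4 = π(0.216)²/4 = 0.03664 m²; mean velocity V = Q/A = 0.177/0.03664 = 4.83 m/s.
Reynolds number Re = ρVD/μ = 993 · 4.83 · 0.216 / 0.000494 = 2.097e+06.
Re > 4000 → turbulent. Relative roughness ε/D = 0.00135/0.216 = 0.00625. Swamee-Jain: f = 0.25/(log₁₀[0.00625/3.7 + 5.74/2.097e+06^0.9])² = 0.25/(log₁₀[0.00169 + 1.17e-05])² = 0.25/(-2.769)² = 0.0326.
Total minor-loss coefficient ΣK = 1·0.48 = 0.48.
ΔP = [f·L/D + ΣK]·(ρV²/2) = [0.0326·28/0.216 + 0.48]·(993·4.83²/2) = [4.226 + 0.48]·1.158e+04 = 5.451e+04 Pa.
ΔP = 5.451e+04 Pa = 54.5 kPa.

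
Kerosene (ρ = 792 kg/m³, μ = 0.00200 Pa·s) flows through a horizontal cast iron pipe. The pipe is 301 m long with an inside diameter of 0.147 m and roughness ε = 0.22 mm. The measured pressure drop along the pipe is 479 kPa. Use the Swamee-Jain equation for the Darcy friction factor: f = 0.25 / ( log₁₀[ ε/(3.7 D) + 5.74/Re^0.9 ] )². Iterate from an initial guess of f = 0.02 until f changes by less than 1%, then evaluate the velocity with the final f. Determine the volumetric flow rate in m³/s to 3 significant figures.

Rearranging Darcy-Weisbach: V = √(2·ΔP·D/(f·L·ρ)). With ε/D = 0.00022/0.147 = 0.0015, iterate starting from f = 0.02:
  f = 0.02 → V = √(2·4.79e+05·0.147/(0.02·301·792)) = 5.435 m/s; Re = ρVD/μ = 3.164e+05; f → 0.02256
  f = 0.02256 → V = 5.117 m/s; Re = 2.979e+05; f → 0.0226
Converged (Δf/f < 1%). With the final f = 0.0226: V = √(2·4.79e+05·0.147/(0.0226·301·792)) = 5.112 m/s.
Q = V·A = 5.112·(π/4·0.147²) = 0.08676 m³/s = 0.0868 m³/s.

Q ≈ 0.0868 m³/s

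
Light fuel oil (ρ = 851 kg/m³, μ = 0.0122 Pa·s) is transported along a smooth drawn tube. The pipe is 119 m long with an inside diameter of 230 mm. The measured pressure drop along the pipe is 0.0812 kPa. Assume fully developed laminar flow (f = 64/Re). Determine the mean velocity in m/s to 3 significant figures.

For laminar flow, f = 64/Re with Re = ρVD/μ, so Darcy-Weisbach reduces to ΔP = 32μLV/D². Solving for V: V = ΔP·D²/(32μL) = 81.2·(0.23)²/(32·0.0122·119) = 0.09246 m/s.
Check: Re = ρVD/μ = 851·0.09246·0.23/0.0122 = 1483 < 2300, so the laminar assumption holds.

V ≈ 0.0925 m/s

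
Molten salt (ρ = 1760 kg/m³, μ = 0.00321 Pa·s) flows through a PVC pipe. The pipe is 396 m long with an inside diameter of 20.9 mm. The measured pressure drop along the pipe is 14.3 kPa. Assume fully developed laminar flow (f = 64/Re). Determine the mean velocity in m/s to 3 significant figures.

V ≈ 0.154 m/s

For laminar flow, f = 64/Re with Re = ρVD/μ, so Darcy-Weisbach reduces to ΔP = 32μLV/D². Solving for V: V = ΔP·D²/(32μL) = 1.43e+04·(0.0209)²/(32·0.00321·396) = 0.1536 m/s.
Check: Re = ρVD/μ = 1760·0.1536·0.0209/0.00321 = 1760 < 2300, so the laminar assumption holds.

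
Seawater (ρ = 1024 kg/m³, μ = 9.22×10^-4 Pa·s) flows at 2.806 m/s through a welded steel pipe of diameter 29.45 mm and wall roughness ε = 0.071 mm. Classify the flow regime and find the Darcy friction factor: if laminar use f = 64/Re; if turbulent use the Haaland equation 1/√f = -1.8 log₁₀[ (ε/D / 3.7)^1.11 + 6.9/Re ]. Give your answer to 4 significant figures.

f ≈ 0.02613

Re = ρVD/μ = 1024·2.806·0.02945/0.000922 = 9.178e+04.
Re > 4000 → turbulent. ε/D = 7.1e-05/0.02945 = 0.00241; Haaland: 1/√f = -1.8 log₁₀[0.000291 + 7.52e-05] = 6.186, so f = 0.02613.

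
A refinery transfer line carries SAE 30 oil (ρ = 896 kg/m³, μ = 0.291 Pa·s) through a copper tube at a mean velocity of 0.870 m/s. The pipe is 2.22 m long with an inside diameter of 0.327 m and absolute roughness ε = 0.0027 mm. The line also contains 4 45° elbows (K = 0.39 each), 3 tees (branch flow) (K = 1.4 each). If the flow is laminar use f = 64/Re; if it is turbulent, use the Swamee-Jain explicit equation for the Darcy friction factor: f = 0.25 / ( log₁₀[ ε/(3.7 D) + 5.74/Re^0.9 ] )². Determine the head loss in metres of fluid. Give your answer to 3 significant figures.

h_f ≈ 0.241 m

Reynolds number Re = ρVD/μ = 896 · 0.87 · 0.327 / 0.291 = 876.
Re < 2300 → laminar flow, so f = 64/Re = 64/876 = 0.07306 (the turbulent correlation is not needed).
Total minor-loss coefficient ΣK = 4·0.39 + 3·1.4 = 5.76.
ΔP = [f·L/D + ΣK]·(ρV²/2) = [0.07306·2.22/0.327 + 5.76]·(896·0.87²/2) = [0.496 + 5.76]·339.1 = 2121 Pa.
Head loss h_f = ΔP/(ρg) = 2121/(896·9.81) = 0.241 m.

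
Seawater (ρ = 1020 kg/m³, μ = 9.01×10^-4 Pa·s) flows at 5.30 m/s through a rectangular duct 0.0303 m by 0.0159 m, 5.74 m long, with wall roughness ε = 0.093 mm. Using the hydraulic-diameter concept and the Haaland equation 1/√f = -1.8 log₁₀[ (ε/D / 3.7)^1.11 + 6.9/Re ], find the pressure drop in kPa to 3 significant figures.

Hydraulic diameter D_h = 4A/P = 4·(0.0303·0.0159)/(2·(0.0303+0.0159)) = 0.001927/0.0924 = 0.02086 m.
Re = ρVD_h/μ = 1020·5.3·0.02086/0.000901 = 1.251e+05.
ε/D_h = 9.3e-05/0.02086 = 0.00446; Haaland gives 1/√f = -1.8 log₁₀[0.000575+5.51e-05] = 5.761, so f = 0.03014.
ΔP = f(L/D_h)(ρV²/2) = 0.03014·5.74/0.02086·1.433e+04 = 1.188e+05 Pa.
ΔP = 119 kPa.

ΔP ≈ 119 kPa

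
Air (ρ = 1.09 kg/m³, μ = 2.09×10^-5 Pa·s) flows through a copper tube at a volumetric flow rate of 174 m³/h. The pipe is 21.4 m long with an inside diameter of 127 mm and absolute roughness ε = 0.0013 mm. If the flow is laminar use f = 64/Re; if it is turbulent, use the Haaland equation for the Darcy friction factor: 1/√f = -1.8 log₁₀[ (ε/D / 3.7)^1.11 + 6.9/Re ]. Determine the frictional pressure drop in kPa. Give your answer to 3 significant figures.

Q = 174 m³/h = 174/3600 = 0.04833 m³/s.
Cross-sectional area A = πD²/4 = π(0.127)²/4 = 0.01267 m²; mean velocity V = Q/A = 0.04833/0.01267 = 3.815 m/s.
Reynolds number Re = ρVD/μ = 1.09 · 3.815 · 0.127 / 2.09e-05 = 2.527e+04.
Re > 4000 → turbulent. Relative roughness ε/D = 1.3e-06/0.127 = 1.02e-05. Haaland: 1/√f = -1.8 log₁₀[(1.02e-05/3.7)^1.11 + 6.9/2.527e+04] = -1.8 log₁₀[6.77e-07 + 0.000273] = 6.413, so f = 0.02432.
Darcy-Weisbach: ΔP = f(L/D)(ρV²/2) = 0.02432·(21.4/0.127)·(1.09·3.815²/2) = 0.02432·168.5·7.934 = 32.51 Pa.
ΔP = 32.51 Pa = 0.0325 kPa.

ΔP ≈ 0.0325 kPa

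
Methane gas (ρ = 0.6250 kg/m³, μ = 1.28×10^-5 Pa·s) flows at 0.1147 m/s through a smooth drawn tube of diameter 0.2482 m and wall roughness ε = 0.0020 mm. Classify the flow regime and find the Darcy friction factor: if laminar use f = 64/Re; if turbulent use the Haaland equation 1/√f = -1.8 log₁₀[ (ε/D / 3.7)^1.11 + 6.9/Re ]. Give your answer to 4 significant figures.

Re = ρVD/μ = 0.625·0.1147·0.2482/1.28e-05 = 1390.
Re < 2300 → laminar, so f = 64/Re = 0.04604 (roughness is irrelevant in laminar flow).

f ≈ 0.04604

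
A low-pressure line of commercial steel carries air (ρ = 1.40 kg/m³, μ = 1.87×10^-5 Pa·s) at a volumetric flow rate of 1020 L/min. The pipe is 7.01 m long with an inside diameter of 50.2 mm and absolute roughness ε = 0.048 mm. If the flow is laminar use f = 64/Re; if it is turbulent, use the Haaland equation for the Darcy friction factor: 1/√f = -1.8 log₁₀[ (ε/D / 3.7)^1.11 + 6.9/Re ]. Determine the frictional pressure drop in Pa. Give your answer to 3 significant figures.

ΔP ≈ 182 Pa

Q = 1020 L/min = 1020/60000 = 0.017 m³/s.
Cross-sectional area A = πD²/4 = π(0.0502)²/4 = 0.001979 m²; mean velocity V = Q/A = 0.017/0.001979 = 8.589 m/s.
Reynolds number Re = ρVD/μ = 1.4 · 8.589 · 0.0502 / 1.87e-05 = 3.228e+04.
Re > 4000 → turbulent. Relative roughness ε/D = 4.8e-05/0.0502 = 0.000956. Haaland: 1/√f = -1.8 log₁₀[(0.000956/3.7)^1.11 + 6.9/3.228e+04] = -1.8 log₁₀[0.000104 + 0.000214] = 6.296, so f = 0.02523.
Darcy-Weisbach: ΔP = f(L/D)(ρV²/2) = 0.02523·(7.01/0.0502)·(1.4·8.589²/2) = 0.02523·139.6·51.64 = 181.9 Pa.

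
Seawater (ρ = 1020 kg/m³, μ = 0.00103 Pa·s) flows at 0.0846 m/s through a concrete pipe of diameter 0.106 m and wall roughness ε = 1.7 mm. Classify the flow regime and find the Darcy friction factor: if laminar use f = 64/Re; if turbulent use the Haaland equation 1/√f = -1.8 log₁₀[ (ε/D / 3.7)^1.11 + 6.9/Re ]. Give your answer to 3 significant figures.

Re = ρVD/μ = 1020·0.0846·0.106/0.00103 = 8881.
Re > 4000 → turbulent. ε/D = 0.0017/0.106 = 0.016; Haaland: 1/√f = -1.8 log₁₀[0.00238 + 0.000777] = 4.501, so f = 0.04937.

f ≈ 0.0494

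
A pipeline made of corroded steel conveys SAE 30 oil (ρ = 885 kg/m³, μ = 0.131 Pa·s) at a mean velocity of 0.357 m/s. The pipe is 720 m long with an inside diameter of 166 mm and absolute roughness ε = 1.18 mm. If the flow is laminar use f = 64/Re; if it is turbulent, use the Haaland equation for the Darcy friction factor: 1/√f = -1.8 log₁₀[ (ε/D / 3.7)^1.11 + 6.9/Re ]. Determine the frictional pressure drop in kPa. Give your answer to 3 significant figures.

ΔP ≈ 39.1 kPa

Reynolds number Re = ρVD/μ = 885 · 0.357 · 0.166 / 0.131 = 400.4.
Re < 2300 → laminar flow, so f = 64/Re = 64/400.4 = 0.1599 (the turbulent correlation is not needed).
Darcy-Weisbach: ΔP = f(L/D)(ρV²/2) = 0.1599·(720/0.166)·(885·0.357²/2) = 0.1599·4337·56.4 = 3.91e+04 Pa.
ΔP = 3.91e+04 Pa = 39.1 kPa.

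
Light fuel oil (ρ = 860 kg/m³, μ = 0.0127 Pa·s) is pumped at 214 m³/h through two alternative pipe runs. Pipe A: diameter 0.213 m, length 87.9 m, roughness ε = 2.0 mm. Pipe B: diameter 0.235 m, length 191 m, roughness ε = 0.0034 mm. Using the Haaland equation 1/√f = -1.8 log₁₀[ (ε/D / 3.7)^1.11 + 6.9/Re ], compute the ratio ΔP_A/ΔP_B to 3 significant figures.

ΔP_A/ΔP_B ≈ 1.18

Pipe A: V = Q/A = 0.05944/0.03563 = 1.668 m/s; Re = 2.406e+04; ε/D = 0.00939; Haaland → f = 0.0395; ΔP_A = f(L/D)(ρV²/2) = 1.951e+04 Pa.
Pipe B: V = Q/A = 0.05944/0.04337 = 1.371 m/s; Re = 2.181e+04; ε/D = 1.45e-05; Haaland → f = 0.02522; ΔP_B = f(L/D)(ρV²/2) = 1.655e+04 Pa.
ΔP_A/ΔP_B = 1.951e+04/1.655e+04 = 1.18.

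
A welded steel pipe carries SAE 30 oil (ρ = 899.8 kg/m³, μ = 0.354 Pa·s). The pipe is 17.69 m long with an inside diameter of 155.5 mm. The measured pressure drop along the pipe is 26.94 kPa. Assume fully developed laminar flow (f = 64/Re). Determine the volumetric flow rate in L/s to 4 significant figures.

Q ≈ 61.73 L/s

For laminar flow, f = 64/Re with Re = ρVD/μ, so Darcy-Weisbach reduces to ΔP = 32μLV/D². Solving for V: V = ΔP·D²/(32μL) = 2.694e+04·(0.1555)²/(32·0.354·17.69) = 3.251 m/s.
Check: Re = ρVD/μ = 899.8·3.251·0.1555/0.354 = 1285 < 2300, so the laminar assumption holds.
Q = V·A = 3.251·(π/4·0.1555²) = 0.06173 m³/s = 61.73 L/s.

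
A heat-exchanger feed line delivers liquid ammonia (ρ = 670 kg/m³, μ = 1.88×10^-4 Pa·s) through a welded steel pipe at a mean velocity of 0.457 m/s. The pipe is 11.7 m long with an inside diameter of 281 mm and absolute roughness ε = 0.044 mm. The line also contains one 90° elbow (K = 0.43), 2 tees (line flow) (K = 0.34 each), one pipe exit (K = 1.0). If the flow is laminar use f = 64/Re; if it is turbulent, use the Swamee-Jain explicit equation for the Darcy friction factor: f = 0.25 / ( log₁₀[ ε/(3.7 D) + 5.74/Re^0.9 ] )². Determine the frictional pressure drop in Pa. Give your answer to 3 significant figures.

Reynolds number Re = ρVD/μ = 670 · 0.457 · 0.281 / 0.000188 = 4.577e+05.
Re > 4000 → turbulent. Relative roughness ε/D = 4.4e-05/0.281 = 0.000157. Swamee-Jain: f = 0.25/(log₁₀[0.000157/3.7 + 5.74/4.577e+05^0.9])² = 0.25/(log₁₀[4.23e-05 + 4.62e-05])² = 0.25/(-4.053)² = 0.01522.
Total minor-loss coefficient ΣK = 1·0.43 + 2·0.34 + 1·1 = 2.11.
ΔP = [f·L/D + ΣK]·(ρV²/2) = [0.01522·11.7/0.281 + 2.11]·(670·0.457²/2) = [0.6337 + 2.11]·69.96 = 192 Pa.

ΔP ≈ 192 Pa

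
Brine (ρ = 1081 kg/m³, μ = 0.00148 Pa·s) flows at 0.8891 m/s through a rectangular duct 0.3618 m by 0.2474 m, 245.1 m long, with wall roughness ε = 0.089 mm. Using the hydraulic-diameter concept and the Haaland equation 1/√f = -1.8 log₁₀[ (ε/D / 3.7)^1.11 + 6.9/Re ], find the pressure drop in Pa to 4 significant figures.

ΔP ≈ 6278 Pa

Hydraulic diameter D_h = 4A/P = 4·(0.3618·0.2474)/(2·(0.3618+0.2474)) = 0.358/1.218 = 0.2939 m.
Re = ρVD_h/μ = 1081·0.8891·0.2939/0.00148 = 1.908e+05.
ε/D_h = 8.9e-05/0.2939 = 0.000303; Haaland gives 1/√f = -1.8 log₁₀[2.91e-05+3.62e-05] = 7.534, so f = 0.01762.
ΔP = f(L/D_h)(ρV²/2) = 0.01762·245.1/0.2939·427.3 = 6278 Pa.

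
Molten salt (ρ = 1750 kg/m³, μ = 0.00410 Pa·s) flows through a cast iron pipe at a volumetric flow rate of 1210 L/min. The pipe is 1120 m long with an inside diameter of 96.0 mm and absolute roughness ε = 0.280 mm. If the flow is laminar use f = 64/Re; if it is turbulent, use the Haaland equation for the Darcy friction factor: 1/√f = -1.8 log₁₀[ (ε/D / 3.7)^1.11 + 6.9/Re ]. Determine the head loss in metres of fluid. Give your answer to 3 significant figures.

h_f ≈ 125 m

Q = 1210 L/min = 1210/60000 = 0.02017 m³/s.
Cross-sectional area A = πD²/4 = π(0.096)²/4 = 0.007238 m²; mean velocity V = Q/A = 0.02017/0.007238 = 2.786 m/s.
Reynolds number Re = ρVD/μ = 1750 · 2.786 · 0.096 / 0.0041 = 1.142e+05.
Re > 4000 → turbulent. Relative roughness ε/D = 0.00028/0.096 = 0.00292. Haaland: 1/√f = -1.8 log₁₀[(0.00292/3.7)^1.11 + 6.9/1.142e+05] = -1.8 log₁₀[0.000359 + 6.04e-05] = 6.079, so f = 0.02706.
Darcy-Weisbach: ΔP = f(L/D)(ρV²/2) = 0.02706·(1120/0.096)·(1750·2.786²/2) = 0.02706·1.167e+04·6792 = 2.144e+06 Pa.
Head loss h_f = ΔP/(ρg) = 2.144e+06/(1750·9.81) = 125 m.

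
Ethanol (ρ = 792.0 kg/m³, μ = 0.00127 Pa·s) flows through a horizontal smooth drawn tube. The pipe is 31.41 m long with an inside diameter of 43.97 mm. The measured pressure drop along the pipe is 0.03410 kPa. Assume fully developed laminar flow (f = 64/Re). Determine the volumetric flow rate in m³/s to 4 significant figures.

Q ≈ 7.842×10^-5 m³/s

For laminar flow, f = 64/Re with Re = ρVD/μ, so Darcy-Weisbach reduces to ΔP = 32μLV/D². Solving for V: V = ΔP·D²/(32μL) = 34.1·(0.04397)²/(32·0.00127·31.41) = 0.05165 m/s.
Check: Re = ρVD/μ = 792·0.05165·0.04397/0.00127 = 1416 < 2300, so the laminar assumption holds.
Q = V·A = 0.05165·(π/4·0.04397²) = 7.842e-05 m³/s = 7.842×10^-5 m³/s.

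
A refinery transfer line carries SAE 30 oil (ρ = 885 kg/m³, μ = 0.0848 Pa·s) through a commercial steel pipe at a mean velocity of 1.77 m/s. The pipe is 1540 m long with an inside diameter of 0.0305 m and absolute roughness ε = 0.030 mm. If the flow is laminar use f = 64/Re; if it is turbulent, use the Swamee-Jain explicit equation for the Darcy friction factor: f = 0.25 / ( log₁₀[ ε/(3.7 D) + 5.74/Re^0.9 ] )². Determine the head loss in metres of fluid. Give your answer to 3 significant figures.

Reynolds number Re = ρVD/μ = 885 · 1.77 · 0.0305 / 0.0848 = 563.4.
Re < 2300 → laminar flow, so f = 64/Re = 64/563.4 = 0.1136 (the turbulent correlation is not needed).
Darcy-Weisbach: ΔP = f(L/D)(ρV²/2) = 0.1136·(1540/0.0305)·(885·1.77²/2) = 0.1136·5.049e+04·1386 = 7.951e+06 Pa.
Head loss h_f = ΔP/(ρg) = 7.951e+06/(885·9.81) = 916 m.

h_f ≈ 916 m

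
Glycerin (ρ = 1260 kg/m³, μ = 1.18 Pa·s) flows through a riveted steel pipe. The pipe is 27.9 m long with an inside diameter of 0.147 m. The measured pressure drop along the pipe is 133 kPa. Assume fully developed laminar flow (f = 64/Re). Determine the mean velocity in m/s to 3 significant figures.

V ≈ 2.73 m/s

For laminar flow, f = 64/Re with Re = ρVD/μ, so Darcy-Weisbach reduces to ΔP = 32μLV/D². Solving for V: V = ΔP·D²/(32μL) = 1.33e+05·(0.147)²/(32·1.18·27.9) = 2.728 m/s.
Check: Re = ρVD/μ = 1260·2.728·0.147/1.18 = 428.2 < 2300, so the laminar assumption holds.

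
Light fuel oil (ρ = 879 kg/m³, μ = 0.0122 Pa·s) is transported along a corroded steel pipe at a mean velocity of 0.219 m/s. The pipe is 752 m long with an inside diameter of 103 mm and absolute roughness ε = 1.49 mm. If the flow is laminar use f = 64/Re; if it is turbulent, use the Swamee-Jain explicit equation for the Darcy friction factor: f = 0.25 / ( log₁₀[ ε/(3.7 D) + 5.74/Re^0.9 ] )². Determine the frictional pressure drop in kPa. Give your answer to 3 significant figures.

ΔP ≈ 6.06 kPa

Reynolds number Re = ρVD/μ = 879 · 0.219 · 0.103 / 0.0122 = 1625.
Re < 2300 → laminar flow, so f = 64/Re = 64/1625 = 0.03938 (the turbulent correlation is not needed).
Darcy-Weisbach: ΔP = f(L/D)(ρV²/2) = 0.03938·(752/0.103)·(879·0.219²/2) = 0.03938·7301·21.08 = 6060 Pa.
ΔP = 6060 Pa = 6.06 kPa.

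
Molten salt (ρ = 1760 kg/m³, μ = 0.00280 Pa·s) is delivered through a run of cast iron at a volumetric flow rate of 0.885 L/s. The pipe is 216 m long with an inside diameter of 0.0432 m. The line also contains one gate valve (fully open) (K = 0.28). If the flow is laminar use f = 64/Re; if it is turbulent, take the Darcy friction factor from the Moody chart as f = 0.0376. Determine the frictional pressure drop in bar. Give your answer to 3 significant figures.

Q = 0.885 L/s = 0.885/1000 = 0.000885 m³/s.
Cross-sectional area A = πD²/4 = π(0.0432)²/4 = 0.001466 m²; mean velocity V = Q/A = 0.000885/0.001466 = 0.6038 m/s.
Reynolds number Re = ρVD/μ = 1760 · 0.6038 · 0.0432 / 0.0028 = 1.64e+04.
Re > 4000 → turbulent; use the Moody-chart value f = 0.0376.
Total minor-loss coefficient ΣK = 1·0.28 = 0.28.
ΔP = [f·L/D + ΣK]·(ρV²/2) = [0.0376·216/0.0432 + 0.28]·(1760·0.6038²/2) = [188 + 0.28]·320.8 = 6.04e+04 Pa.
ΔP = 6.04e+04 Pa = 0.604 bar.

ΔP ≈ 0.604 bar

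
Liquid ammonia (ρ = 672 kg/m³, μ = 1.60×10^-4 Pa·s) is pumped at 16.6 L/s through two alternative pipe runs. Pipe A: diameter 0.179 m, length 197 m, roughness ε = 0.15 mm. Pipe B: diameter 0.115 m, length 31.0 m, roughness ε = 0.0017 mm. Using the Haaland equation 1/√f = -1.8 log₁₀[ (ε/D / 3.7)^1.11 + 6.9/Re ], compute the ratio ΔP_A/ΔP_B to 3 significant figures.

Pipe A: V = Q/A = 0.0166/0.02516 = 0.6596 m/s; Re = 4.959e+05; ε/D = 0.000838; Haaland → f = 0.01945; ΔP_A = f(L/D)(ρV²/2) = 3130 Pa.
Pipe B: V = Q/A = 0.0166/0.01039 = 1.598 m/s; Re = 7.719e+05; ε/D = 1.48e-05; Haaland → f = 0.01234; ΔP_B = f(L/D)(ρV²/2) = 2854 Pa.
ΔP_A/ΔP_B = 3130/2854 = 1.10.

ΔP_A/ΔP_B ≈ 1.10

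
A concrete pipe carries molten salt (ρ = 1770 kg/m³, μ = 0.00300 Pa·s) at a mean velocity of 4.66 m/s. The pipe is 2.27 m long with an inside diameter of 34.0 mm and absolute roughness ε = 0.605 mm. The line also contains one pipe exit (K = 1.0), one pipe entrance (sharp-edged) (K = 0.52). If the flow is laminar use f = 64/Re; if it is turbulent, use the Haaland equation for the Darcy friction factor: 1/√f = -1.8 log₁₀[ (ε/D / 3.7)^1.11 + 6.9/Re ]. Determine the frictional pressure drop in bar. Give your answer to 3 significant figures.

ΔP ≈ 0.896 bar

Reynolds number Re = ρVD/μ = 1770 · 4.66 · 0.034 / 0.003 = 9.348e+04.
Re > 4000 → turbulent. Relative roughness ε/D = 0.000605/0.034 = 0.0178. Haaland: 1/√f = -1.8 log₁₀[(0.0178/3.7)^1.11 + 6.9/9.348e+04] = -1.8 log₁₀[0.00267 + 7.38e-05] = 4.61, so f = 0.04706.
Total minor-loss coefficient ΣK = 1·1 + 1·0.52 = 1.52.
ΔP = [f·L/D + ΣK]·(ρV²/2) = [0.04706·2.27/0.034 + 1.52]·(1770·4.66²/2) = [3.142 + 1.52]·1.922e+04 = 8.959e+04 Pa.
ΔP = 8.959e+04 Pa = 0.896 bar.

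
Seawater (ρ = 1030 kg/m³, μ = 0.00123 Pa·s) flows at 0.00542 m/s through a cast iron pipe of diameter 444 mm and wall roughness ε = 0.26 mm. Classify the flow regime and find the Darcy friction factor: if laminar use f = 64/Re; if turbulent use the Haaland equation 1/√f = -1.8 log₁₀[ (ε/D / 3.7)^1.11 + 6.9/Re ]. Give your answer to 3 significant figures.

f ≈ 0.0318

Re = ρVD/μ = 1030·0.00542·0.444/0.00123 = 2015.
Re < 2300 → laminar, so f = 64/Re = 0.03176 (roughness is irrelevant in laminar flow).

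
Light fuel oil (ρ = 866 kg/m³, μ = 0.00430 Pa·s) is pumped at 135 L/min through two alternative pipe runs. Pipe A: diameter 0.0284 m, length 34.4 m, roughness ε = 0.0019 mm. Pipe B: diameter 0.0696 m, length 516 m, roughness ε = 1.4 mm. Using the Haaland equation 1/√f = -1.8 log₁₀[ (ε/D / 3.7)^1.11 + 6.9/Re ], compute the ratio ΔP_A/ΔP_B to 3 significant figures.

Pipe A: V = Q/A = 0.00225/0.0006335 = 3.552 m/s; Re = 2.032e+04; ε/D = 6.69e-05; Haaland → f = 0.02575; ΔP_A = f(L/D)(ρV²/2) = 1.704e+05 Pa.
Pipe B: V = Q/A = 0.00225/0.003805 = 0.5914 m/s; Re = 8290; ε/D = 0.0201; Haaland → f = 0.05317; ΔP_B = f(L/D)(ρV²/2) = 5.969e+04 Pa.
ΔP_A/ΔP_B = 1.704e+05/5.969e+04 = 2.85.

ΔP_A/ΔP_B ≈ 2.85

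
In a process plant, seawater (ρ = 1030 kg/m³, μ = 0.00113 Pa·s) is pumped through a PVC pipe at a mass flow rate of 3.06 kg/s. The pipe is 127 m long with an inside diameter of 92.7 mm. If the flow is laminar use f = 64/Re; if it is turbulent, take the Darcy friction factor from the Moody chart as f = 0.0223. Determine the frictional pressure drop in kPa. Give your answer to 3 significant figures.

A = πD²/4 = π(0.0927)²/4 = 0.006749 m²; mean velocity V = ṁ/(ρA) = 3.06/(1030 · 0.006749) = 0.4402 m/s.
Reynolds number Re = ρVD/μ = 1030 · 0.4402 · 0.0927 / 0.00113 = 3.719e+04.
Re > 4000 → turbulent; use the Moody-chart value f = 0.0223.
Darcy-Weisbach: ΔP = f(L/D)(ρV²/2) = 0.0223·(127/0.0927)·(1030·0.4402²/2) = 0.0223·1370·99.79 = 3049 Pa.
ΔP = 3049 Pa = 3.05 kPa.

ΔP ≈ 3.05 kPa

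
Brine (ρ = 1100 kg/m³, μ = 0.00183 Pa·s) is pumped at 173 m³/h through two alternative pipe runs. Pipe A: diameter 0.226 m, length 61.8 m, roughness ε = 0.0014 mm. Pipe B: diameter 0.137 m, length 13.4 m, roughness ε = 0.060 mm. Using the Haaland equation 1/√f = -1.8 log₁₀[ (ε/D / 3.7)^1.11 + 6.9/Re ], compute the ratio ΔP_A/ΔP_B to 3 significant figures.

ΔP_A/ΔP_B ≈ 0.342

Pipe A: V = Q/A = 0.04806/0.04011 = 1.198 m/s; Re = 1.627e+05; ε/D = 6.19e-06; Haaland → f = 0.01617; ΔP_A = f(L/D)(ρV²/2) = 3490 Pa.
Pipe B: V = Q/A = 0.04806/0.01474 = 3.26 m/s; Re = 2.685e+05; ε/D = 0.000438; Haaland → f = 0.01785; ΔP_B = f(L/D)(ρV²/2) = 1.021e+04 Pa.
ΔP_A/ΔP_B = 3490/1.021e+04 = 0.342.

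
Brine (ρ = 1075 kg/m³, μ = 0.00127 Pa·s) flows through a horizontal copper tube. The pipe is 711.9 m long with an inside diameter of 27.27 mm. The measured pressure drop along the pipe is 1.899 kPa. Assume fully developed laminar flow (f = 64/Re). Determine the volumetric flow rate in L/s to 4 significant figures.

For laminar flow, f = 64/Re with Re = ρVD/μ, so Darcy-Weisbach reduces to ΔP = 32μLV/D². Solving for V: V = ΔP·D²/(32μL) = 1899·(0.02727)²/(32·0.00127·711.9) = 0.04881 m/s.
Check: Re = ρVD/μ = 1075·0.04881·0.02727/0.00127 = 1127 < 2300, so the laminar assumption holds.
Q = V·A = 0.04881·(π/4·0.02727²) = 2.851e-05 m³/s = 0.02851 L/s.

Q ≈ 0.02851 L/s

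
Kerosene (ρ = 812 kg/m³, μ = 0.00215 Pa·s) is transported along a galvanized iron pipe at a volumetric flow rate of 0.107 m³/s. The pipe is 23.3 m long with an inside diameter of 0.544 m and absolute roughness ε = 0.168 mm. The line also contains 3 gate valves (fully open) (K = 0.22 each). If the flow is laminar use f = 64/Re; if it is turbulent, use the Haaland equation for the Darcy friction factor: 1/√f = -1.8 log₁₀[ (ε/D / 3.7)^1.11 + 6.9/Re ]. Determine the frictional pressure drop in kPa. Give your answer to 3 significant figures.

Cross-sectional area A = πD²/4 = π(0.544)²/4 = 0.2324 m²; mean velocity V = Q/A = 0.107/0.2324 = 0.4604 m/s.
Reynolds number Re = ρVD/μ = 812 · 0.4604 · 0.544 / 0.00215 = 9.458e+04.
Re > 4000 → turbulent. Relative roughness ε/D = 0.000168/0.544 = 0.000309. Haaland: 1/√f = -1.8 log₁₀[(0.000309/3.7)^1.11 + 6.9/9.458e+04] = -1.8 log₁₀[2.97e-05 + 7.3e-05] = 7.179, so f = 0.0194.
Total minor-loss coefficient ΣK = 3·0.22 = 0.66.
ΔP = [f·L/D + ΣK]·(ρV²/2) = [0.0194·23.3/0.544 + 0.66]·(812·0.4604²/2) = [0.8309 + 0.66]·86.04 = 128.3 Pa.
ΔP = 128.3 Pa = 0.128 kPa.

ΔP ≈ 0.128 kPa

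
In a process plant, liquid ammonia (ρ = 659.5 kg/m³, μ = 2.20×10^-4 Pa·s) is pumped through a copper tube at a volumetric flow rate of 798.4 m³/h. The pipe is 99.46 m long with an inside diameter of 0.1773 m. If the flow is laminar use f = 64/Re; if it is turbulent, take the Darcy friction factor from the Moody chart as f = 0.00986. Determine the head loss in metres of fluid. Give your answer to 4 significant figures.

Q = 798.4 m³/h = 798.4/3600 = 0.2218 m³/s.
Cross-sectional area A = πD²/4 = π(0.1773)²/4 = 0.02469 m²; mean velocity V = Q/A = 0.2218/0.02469 = 8.983 m/s.
Reynolds number Re = ρVD/μ = 659.5 · 8.983 · 0.1773 / 0.00022 = 4.774e+06.
Re > 4000 → turbulent; use the Moody-chart value f = 0.00986.
Darcy-Weisbach: ΔP = f(L/D)(ρV²/2) = 0.00986·(99.46/0.1773)·(659.5·8.983²/2) = 0.00986·561·2.661e+04 = 1.472e+05 Pa.
Head loss h_f = ΔP/(ρg) = 1.472e+05/(659.5·9.81) = 22.75 m.

h_f ≈ 22.75 m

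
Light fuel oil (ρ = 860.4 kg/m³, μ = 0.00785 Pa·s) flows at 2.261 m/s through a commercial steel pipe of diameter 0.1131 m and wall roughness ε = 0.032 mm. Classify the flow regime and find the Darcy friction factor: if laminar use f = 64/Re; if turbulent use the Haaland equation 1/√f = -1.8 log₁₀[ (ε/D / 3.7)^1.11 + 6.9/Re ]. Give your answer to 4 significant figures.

f ≈ 0.02430

Re = ρVD/μ = 860.4·2.261·0.1131/0.00785 = 2.803e+04.
Re > 4000 → turbulent. ε/D = 3.2e-05/0.1131 = 0.000283; Haaland: 1/√f = -1.8 log₁₀[2.7e-05 + 0.000246] = 6.415, so f = 0.0243.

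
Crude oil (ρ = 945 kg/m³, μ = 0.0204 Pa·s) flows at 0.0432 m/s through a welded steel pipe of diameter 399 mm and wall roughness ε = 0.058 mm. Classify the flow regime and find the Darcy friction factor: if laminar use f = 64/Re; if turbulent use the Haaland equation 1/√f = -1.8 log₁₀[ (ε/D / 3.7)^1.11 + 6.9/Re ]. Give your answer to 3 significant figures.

f ≈ 0.0802

Re = ρVD/μ = 945·0.0432·0.399/0.0204 = 798.5.
Re < 2300 → laminar, so f = 64/Re = 0.08015 (roughness is irrelevant in laminar flow).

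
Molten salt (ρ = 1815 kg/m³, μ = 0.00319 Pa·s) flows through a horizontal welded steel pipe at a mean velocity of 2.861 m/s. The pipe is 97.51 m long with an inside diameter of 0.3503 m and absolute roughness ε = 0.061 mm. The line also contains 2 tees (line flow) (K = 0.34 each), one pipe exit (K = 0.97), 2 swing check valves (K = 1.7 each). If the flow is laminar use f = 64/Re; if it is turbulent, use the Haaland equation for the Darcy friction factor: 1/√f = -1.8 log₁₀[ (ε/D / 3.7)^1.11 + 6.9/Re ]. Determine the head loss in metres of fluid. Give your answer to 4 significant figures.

Reynolds number Re = ρVD/μ = 1815 · 2.861 · 0.3503 / 0.00319 = 5.702e+05.
Re > 4000 → turbulent. Relative roughness ε/D = 6.1e-05/0.3503 = 0.000174. Haaland: 1/√f = -1.8 log₁₀[(0.000174/3.7)^1.11 + 6.9/5.702e+05] = -1.8 log₁₀[1.57e-05 + 1.21e-05] = 8.2, so f = 0.01487.
Total minor-loss coefficient ΣK = 2·0.34 + 1·0.97 + 2·1.7 = 5.05.
ΔP = [f·L/D + ΣK]·(ρV²/2) = [0.01487·97.51/0.3503 + 5.05]·(1815·2.861²/2) = [4.14 + 5.05]·7428 = 6.826e+04 Pa.
Head loss h_f = ΔP/(ρg) = 6.826e+04/(1815·9.81) = 3.834 m.

h_f ≈ 3.834 m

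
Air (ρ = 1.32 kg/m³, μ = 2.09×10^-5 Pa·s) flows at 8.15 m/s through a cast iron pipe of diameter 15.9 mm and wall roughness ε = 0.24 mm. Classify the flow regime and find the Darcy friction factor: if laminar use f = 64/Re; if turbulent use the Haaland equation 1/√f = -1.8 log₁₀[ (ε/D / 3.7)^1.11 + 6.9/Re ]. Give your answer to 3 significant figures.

Re = ρVD/μ = 1.32·8.15·0.0159/2.09e-05 = 8184.
Re > 4000 → turbulent. ε/D = 0.00024/0.0159 = 0.0151; Haaland: 1/√f = -1.8 log₁₀[0.00223 + 0.000843] = 4.523, so f = 0.04888.

f ≈ 0.0489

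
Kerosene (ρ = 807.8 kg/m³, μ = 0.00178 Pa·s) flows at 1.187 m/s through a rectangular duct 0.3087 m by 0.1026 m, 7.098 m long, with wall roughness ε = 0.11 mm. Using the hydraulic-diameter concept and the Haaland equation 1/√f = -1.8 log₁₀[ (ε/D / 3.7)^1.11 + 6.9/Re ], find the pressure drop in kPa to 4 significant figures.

Hydraulic diameter D_h = 4A/P = 4·(0.3087·0.1026)/(2·(0.3087+0.1026)) = 0.1267/0.8226 = 0.154 m.
Re = ρVD_h/μ = 807.8·1.187·0.154/0.00178 = 8.296e+04.
ε/D_h = 0.00011/0.154 = 0.000714; Haaland gives 1/√f = -1.8 log₁₀[7.53e-05+8.32e-05] = 6.84, so f = 0.02137.
ΔP = f(L/D_h)(ρV²/2) = 0.02137·7.098/0.154·569.1 = 560.6 Pa.
ΔP = 0.5606 kPa.

ΔP ≈ 0.5606 kPa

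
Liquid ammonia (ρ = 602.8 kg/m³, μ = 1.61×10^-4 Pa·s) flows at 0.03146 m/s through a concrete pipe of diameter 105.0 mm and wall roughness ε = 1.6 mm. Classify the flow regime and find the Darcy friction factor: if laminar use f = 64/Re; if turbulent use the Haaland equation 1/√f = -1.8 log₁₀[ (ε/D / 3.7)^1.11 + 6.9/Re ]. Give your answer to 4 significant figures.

Re = ρVD/μ = 602.8·0.03146·0.105/0.000161 = 1.237e+04.
Re > 4000 → turbulent. ε/D = 0.0016/0.105 = 0.0152; Haaland: 1/√f = -1.8 log₁₀[0.00225 + 0.000558] = 4.593, so f = 0.04741.

f ≈ 0.04741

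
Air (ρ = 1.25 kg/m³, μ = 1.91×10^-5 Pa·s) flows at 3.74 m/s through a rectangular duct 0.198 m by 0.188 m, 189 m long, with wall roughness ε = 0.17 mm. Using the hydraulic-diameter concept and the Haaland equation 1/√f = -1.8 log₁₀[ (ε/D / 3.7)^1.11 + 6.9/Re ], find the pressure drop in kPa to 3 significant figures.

Hydraulic diameter D_h = 4A/P = 4·(0.198·0.188)/(2·(0.198+0.188)) = 0.1489/0.772 = 0.1929 m.
Re = ρVD_h/μ = 1.25·3.74·0.1929/1.91e-05 = 4.721e+04.
ε/D_h = 0.00017/0.1929 = 0.000881; Haaland gives 1/√f = -1.8 log₁₀[9.52e-05+0.000146] = 6.511, so f = 0.02359.
ΔP = f(L/D_h)(ρV²/2) = 0.02359·189/0.1929·8.742 = 202.1 Pa.
ΔP = 0.202 kPa.

ΔP ≈ 0.202 kPa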